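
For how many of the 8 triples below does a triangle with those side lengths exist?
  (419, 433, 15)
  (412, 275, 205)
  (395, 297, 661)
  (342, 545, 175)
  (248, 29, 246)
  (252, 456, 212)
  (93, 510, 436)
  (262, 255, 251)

(15,419,433): 15+419 > 433 → valid
(205,275,412): 205+275 > 412 → valid
(297,395,661): 297+395 > 661 → valid
(175,342,545): 175+342 ≤ 545 → not valid
(29,246,248): 29+246 > 248 → valid
(212,252,456): 212+252 > 456 → valid
(93,436,510): 93+436 > 510 → valid
(251,255,262): 251+255 > 262 → valid
7 of the 8 triples form a triangle.

7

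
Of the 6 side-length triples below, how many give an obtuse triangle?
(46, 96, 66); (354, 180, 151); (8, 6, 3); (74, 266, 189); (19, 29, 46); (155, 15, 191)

(46,96,66): 46²+66² = 6472 < 9216 = 96² → obtuse
(354,180,151): 151+180 ≤ 354, not a triangle
(8,6,3): 3²+6² = 45 < 64 = 8² → obtuse
(74,266,189): 74+189 ≤ 266, not a triangle
(19,29,46): 19²+29² = 1202 < 2116 = 46² → obtuse
(155,15,191): 15+155 ≤ 191, not a triangle
3 of the 6 are obtuse.

3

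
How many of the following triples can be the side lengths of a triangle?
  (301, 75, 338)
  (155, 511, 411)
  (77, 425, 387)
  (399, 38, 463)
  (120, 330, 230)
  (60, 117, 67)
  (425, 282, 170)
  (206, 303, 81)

(75,301,338): 75+301 > 338 → valid
(155,411,511): 155+411 > 511 → valid
(77,387,425): 77+387 > 425 → valid
(38,399,463): 38+399 ≤ 463 → not valid
(120,230,330): 120+230 > 330 → valid
(60,67,117): 60+67 > 117 → valid
(170,282,425): 170+282 > 425 → valid
(81,206,303): 81+206 ≤ 303 → not valid
6 of the 8 triples form a triangle.

6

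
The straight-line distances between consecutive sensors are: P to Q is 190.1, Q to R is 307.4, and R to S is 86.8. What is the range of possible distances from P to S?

30.5 ≤ PS ≤ 584.3

The maximum is all hops collinear in one direction: 190.1 + 307.4 + 86.8 = 584.3.
The longest hop is 307.4; the others sum to 276.9. Folding the others back against it leaves at least 307.4 − 276.9 = 30.5.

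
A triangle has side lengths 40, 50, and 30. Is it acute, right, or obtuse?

right

Compare the square of the longest side to the sum of squares of the other two: 30² + 40² = 2500 = 50².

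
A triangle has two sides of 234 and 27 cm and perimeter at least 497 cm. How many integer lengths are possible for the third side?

25

Triangle inequality: 207 < x < 261. Perimeter ≥ 497 gives x ≥ 497 − 234 − 27 = 236.
So 236 ≤ x < 261; integers 236 through 260: 25 values.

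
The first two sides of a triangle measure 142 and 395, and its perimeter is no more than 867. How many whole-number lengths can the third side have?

Triangle inequality: 253 < x < 537. Perimeter ≤ 867 gives x ≤ 867 − 142 − 395 = 330.
So 253 < x ≤ 330; integers 254 through 330: 77 values.

77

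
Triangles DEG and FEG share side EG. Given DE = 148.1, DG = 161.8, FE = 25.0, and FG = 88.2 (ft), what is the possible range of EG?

63.2 < EG < 113.2

From triangle DEG: |148.1 − 161.8| < EG < 148.1 + 161.8, i.e. 13.7 < EG < 309.9.
From triangle FEG: 63.2 < EG < 113.2.
Both must hold, so EG lies in the intersection.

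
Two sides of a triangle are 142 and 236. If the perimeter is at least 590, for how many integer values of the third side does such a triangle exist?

Triangle inequality: 94 < x < 378. Perimeter ≥ 590 gives x ≥ 590 − 142 − 236 = 212.
So 212 ≤ x < 378; integers 212 through 377: 166 values.

166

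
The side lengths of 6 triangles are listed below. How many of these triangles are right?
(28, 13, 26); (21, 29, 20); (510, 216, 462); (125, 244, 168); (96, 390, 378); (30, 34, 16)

4

(28,13,26): 13²+26² = 845 > 784 = 28² → acute
(21,29,20): 20²+21² = 841 = 29² → right
(510,216,462): 216²+462² = 260100 = 510² → right
(125,244,168): 125²+168² = 43849 < 59536 = 244² → obtuse
(96,390,378): 96²+378² = 152100 = 390² → right
(30,34,16): 16²+30² = 1156 = 34² → right
4 of the 6 are right.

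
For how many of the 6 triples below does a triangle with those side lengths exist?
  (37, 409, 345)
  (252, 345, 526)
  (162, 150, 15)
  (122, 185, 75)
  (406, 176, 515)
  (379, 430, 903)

4

(37,345,409): 37+345 ≤ 409 → not valid
(252,345,526): 252+345 > 526 → valid
(15,150,162): 15+150 > 162 → valid
(75,122,185): 75+122 > 185 → valid
(176,406,515): 176+406 > 515 → valid
(379,430,903): 379+430 ≤ 903 → not valid
4 of the 6 triples form a triangle.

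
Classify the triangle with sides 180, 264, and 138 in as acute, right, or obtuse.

obtuse

Compare the square of the longest side to the sum of squares of the other two: 138² + 180² = 51444 < 69696 = 264².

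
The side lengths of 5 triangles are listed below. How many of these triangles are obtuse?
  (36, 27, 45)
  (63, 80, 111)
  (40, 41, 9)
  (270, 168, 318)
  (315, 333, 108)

(36,27,45): 27²+36² = 2025 = 45² → right
(63,80,111): 63²+80² = 10369 < 12321 = 111² → obtuse
(40,41,9): 9²+40² = 1681 = 41² → right
(270,168,318): 168²+270² = 101124 = 318² → right
(315,333,108): 108²+315² = 110889 = 333² → right
1 of the 5 is obtuse.

1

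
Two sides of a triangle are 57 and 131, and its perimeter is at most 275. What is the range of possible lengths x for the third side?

74 < x ≤ 87

Triangle inequality alone gives 74 < x < 188.
The perimeter condition gives x ≤ 275 − 57 − 131 = 87.
Intersecting the two: 74 < x ≤ 87.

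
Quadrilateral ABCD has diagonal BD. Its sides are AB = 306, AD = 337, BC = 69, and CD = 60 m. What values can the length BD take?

From triangle ABD: |306 − 337| < BD < 306 + 337, i.e. 31 < BD < 643.
From triangle CBD: 9 < BD < 129.
Both must hold, so BD lies in the intersection.

31 < BD < 129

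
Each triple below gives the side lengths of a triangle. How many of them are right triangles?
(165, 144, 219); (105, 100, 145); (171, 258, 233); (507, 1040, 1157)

3

(165,144,219): 144²+165² = 47961 = 219² → right
(105,100,145): 100²+105² = 21025 = 145² → right
(171,258,233): 171²+233² = 83530 > 66564 = 258² → acute
(507,1040,1157): 507²+1040² = 1338649 = 1157² → right
3 of the 4 are right.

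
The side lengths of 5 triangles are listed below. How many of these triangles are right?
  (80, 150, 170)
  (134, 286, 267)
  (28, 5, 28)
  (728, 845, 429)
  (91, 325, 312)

(80,150,170): 80²+150² = 28900 = 170² → right
(134,286,267): 134²+267² = 89245 > 81796 = 286² → acute
(28,5,28): 5²+28² = 809 > 784 = 28² → acute
(728,845,429): 429²+728² = 714025 = 845² → right
(91,325,312): 91²+312² = 105625 = 325² → right
3 of the 5 are right.

3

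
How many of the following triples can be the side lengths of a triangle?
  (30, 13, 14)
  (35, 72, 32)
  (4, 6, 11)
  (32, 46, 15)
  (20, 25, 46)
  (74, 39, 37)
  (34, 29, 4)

2

(13,14,30): 13+14 ≤ 30 → not valid
(32,35,72): 32+35 ≤ 72 → not valid
(4,6,11): 4+6 ≤ 11 → not valid
(15,32,46): 15+32 > 46 → valid
(20,25,46): 20+25 ≤ 46 → not valid
(37,39,74): 37+39 > 74 → valid
(4,29,34): 4+29 ≤ 34 → not valid
2 of the 7 triples form a triangle.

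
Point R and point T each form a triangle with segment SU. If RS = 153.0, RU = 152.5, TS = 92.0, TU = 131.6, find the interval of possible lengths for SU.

39.6 < SU < 223.6

From triangle RSU: |153.0 − 152.5| < SU < 153.0 + 152.5, i.e. 0.5 < SU < 305.5.
From triangle TSU: 39.6 < SU < 223.6.
Both must hold, so SU lies in the intersection.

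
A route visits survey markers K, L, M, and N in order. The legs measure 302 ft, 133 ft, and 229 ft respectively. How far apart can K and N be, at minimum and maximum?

The maximum is all hops collinear in one direction: 302 + 133 + 229 = 664.
The longest hop is 302; the others sum to 362. Since 302 ≤ 362, the path can fold back on itself completely, so the minimum distance is 0.

0 ≤ KN ≤ 664 ft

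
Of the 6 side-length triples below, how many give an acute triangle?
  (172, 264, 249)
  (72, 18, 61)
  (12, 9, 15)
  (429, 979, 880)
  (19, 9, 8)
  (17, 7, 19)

(172,264,249): 172²+249² = 91585 > 69696 = 264² → acute
(72,18,61): 18²+61² = 4045 < 5184 = 72² → obtuse
(12,9,15): 9²+12² = 225 = 15² → right
(429,979,880): 429²+880² = 958441 = 979² → right
(19,9,8): 8+9 ≤ 19, not a triangle
(17,7,19): 7²+17² = 338 < 361 = 19² → obtuse
1 of the 6 is acute.

1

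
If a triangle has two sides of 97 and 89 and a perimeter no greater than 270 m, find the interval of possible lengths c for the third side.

Triangle inequality alone gives 8 < c < 186.
The perimeter condition gives c ≤ 270 − 97 − 89 = 84.
Intersecting the two: 8 < c ≤ 84.

8 < c ≤ 84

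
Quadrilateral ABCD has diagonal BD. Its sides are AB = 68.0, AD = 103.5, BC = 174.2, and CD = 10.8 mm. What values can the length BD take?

163.4 < BD < 171.5

From triangle ABD: |68.0 − 103.5| < BD < 68.0 + 103.5, i.e. 35.5 < BD < 171.5.
From triangle CBD: 163.4 < BD < 185.0.
Both must hold, so BD lies in the intersection.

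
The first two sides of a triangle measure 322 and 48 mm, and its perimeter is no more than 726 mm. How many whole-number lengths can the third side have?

Triangle inequality: 274 < x < 370. Perimeter ≤ 726 gives x ≤ 726 − 322 − 48 = 356.
So 274 < x ≤ 356; integers 275 through 356: 82 values.

82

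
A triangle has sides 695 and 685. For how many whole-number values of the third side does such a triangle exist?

1369

The third side lies in the open interval (10, 1380).
Integers from 11 to 1379 inclusive: 1379 − 11 + 1 = 1369.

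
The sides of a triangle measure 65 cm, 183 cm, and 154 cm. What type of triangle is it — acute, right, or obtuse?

Compare the square of the longest side to the sum of squares of the other two: 65² + 154² = 27941 < 33489 = 183².

obtuse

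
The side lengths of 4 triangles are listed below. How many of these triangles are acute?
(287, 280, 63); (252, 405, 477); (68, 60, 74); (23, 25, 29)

2

(287,280,63): 63²+280² = 82369 = 287² → right
(252,405,477): 252²+405² = 227529 = 477² → right
(68,60,74): 60²+68² = 8224 > 5476 = 74² → acute
(23,25,29): 23²+25² = 1154 > 841 = 29² → acute
2 of the 4 are acute.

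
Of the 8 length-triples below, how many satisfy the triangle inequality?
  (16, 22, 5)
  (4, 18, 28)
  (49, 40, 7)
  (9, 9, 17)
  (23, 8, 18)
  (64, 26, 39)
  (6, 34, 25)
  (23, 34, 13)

(5,16,22): 5+16 ≤ 22 → not valid
(4,18,28): 4+18 ≤ 28 → not valid
(7,40,49): 7+40 ≤ 49 → not valid
(9,9,17): 9+9 > 17 → valid
(8,18,23): 8+18 > 23 → valid
(26,39,64): 26+39 > 64 → valid
(6,25,34): 6+25 ≤ 34 → not valid
(13,23,34): 13+23 > 34 → valid
4 of the 8 triples form a triangle.

4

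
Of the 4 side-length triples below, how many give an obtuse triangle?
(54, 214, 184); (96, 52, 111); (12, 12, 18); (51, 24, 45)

(54,214,184): 54²+184² = 36772 < 45796 = 214² → obtuse
(96,52,111): 52²+96² = 11920 < 12321 = 111² → obtuse
(12,12,18): 12²+12² = 288 < 324 = 18² → obtuse
(51,24,45): 24²+45² = 2601 = 51² → right
3 of the 4 are obtuse.

3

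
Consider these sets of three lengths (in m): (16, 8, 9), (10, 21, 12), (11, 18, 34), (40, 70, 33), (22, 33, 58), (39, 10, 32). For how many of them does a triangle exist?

4

(8,9,16): 8+9 > 16 → valid
(10,12,21): 10+12 > 21 → valid
(11,18,34): 11+18 ≤ 34 → not valid
(33,40,70): 33+40 > 70 → valid
(22,33,58): 22+33 ≤ 58 → not valid
(10,32,39): 10+32 > 39 → valid
4 of the 6 triples form a triangle.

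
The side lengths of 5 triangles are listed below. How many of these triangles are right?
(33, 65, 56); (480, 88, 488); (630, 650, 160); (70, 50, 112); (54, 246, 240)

(33,65,56): 33²+56² = 4225 = 65² → right
(480,88,488): 88²+480² = 238144 = 488² → right
(630,650,160): 160²+630² = 422500 = 650² → right
(70,50,112): 50²+70² = 7400 < 12544 = 112² → obtuse
(54,246,240): 54²+240² = 60516 = 246² → right
4 of the 5 are right.

4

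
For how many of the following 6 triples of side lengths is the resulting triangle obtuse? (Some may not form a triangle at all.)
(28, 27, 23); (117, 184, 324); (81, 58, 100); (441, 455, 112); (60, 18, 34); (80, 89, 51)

1

(28,27,23): 23²+27² = 1258 > 784 = 28² → acute
(117,184,324): 117+184 ≤ 324, not a triangle
(81,58,100): 58²+81² = 9925 < 10000 = 100² → obtuse
(441,455,112): 112²+441² = 207025 = 455² → right
(60,18,34): 18+34 ≤ 60, not a triangle
(80,89,51): 51²+80² = 9001 > 7921 = 89² → acute
1 of the 6 is obtuse.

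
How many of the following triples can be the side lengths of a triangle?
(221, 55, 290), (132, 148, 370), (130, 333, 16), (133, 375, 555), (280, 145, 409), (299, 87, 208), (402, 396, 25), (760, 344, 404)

2

(55,221,290): 55+221 ≤ 290 → not valid
(132,148,370): 132+148 ≤ 370 → not valid
(16,130,333): 16+130 ≤ 333 → not valid
(133,375,555): 133+375 ≤ 555 → not valid
(145,280,409): 145+280 > 409 → valid
(87,208,299): 87+208 ≤ 299 → not valid
(25,396,402): 25+396 > 402 → valid
(344,404,760): 344+404 ≤ 760 → not valid
2 of the 8 triples form a triangle.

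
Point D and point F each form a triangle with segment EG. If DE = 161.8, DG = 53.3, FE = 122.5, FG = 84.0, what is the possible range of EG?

108.5 < EG < 206.5

From triangle DEG: |161.8 − 53.3| < EG < 161.8 + 53.3, i.e. 108.5 < EG < 215.1.
From triangle FEG: 38.5 < EG < 206.5.
Both must hold, so EG lies in the intersection.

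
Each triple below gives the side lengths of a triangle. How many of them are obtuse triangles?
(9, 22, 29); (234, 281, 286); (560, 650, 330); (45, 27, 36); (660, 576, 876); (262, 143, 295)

1

(9,22,29): 9²+22² = 565 < 841 = 29² → obtuse
(234,281,286): 234²+281² = 133717 > 81796 = 286² → acute
(560,650,330): 330²+560² = 422500 = 650² → right
(45,27,36): 27²+36² = 2025 = 45² → right
(660,576,876): 576²+660² = 767376 = 876² → right
(262,143,295): 143²+262² = 89093 > 87025 = 295² → acute
1 of the 6 is obtuse.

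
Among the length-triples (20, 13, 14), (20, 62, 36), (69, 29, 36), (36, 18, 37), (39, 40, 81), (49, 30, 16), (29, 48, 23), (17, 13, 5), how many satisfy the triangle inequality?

(13,14,20): 13+14 > 20 → valid
(20,36,62): 20+36 ≤ 62 → not valid
(29,36,69): 29+36 ≤ 69 → not valid
(18,36,37): 18+36 > 37 → valid
(39,40,81): 39+40 ≤ 81 → not valid
(16,30,49): 16+30 ≤ 49 → not valid
(23,29,48): 23+29 > 48 → valid
(5,13,17): 5+13 > 17 → valid
4 of the 8 triples form a triangle.

4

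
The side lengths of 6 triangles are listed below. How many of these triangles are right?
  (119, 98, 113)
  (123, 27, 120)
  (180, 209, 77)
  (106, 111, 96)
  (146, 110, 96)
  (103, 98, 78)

(119,98,113): 98²+113² = 22373 > 14161 = 119² → acute
(123,27,120): 27²+120² = 15129 = 123² → right
(180,209,77): 77²+180² = 38329 < 43681 = 209² → obtuse
(106,111,96): 96²+106² = 20452 > 12321 = 111² → acute
(146,110,96): 96²+110² = 21316 = 146² → right
(103,98,78): 78²+98² = 15688 > 10609 = 103² → acute
2 of the 6 are right.

2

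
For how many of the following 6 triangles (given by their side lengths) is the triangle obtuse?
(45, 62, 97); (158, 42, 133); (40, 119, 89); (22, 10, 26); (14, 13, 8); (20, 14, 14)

(45,62,97): 45²+62² = 5869 < 9409 = 97² → obtuse
(158,42,133): 42²+133² = 19453 < 24964 = 158² → obtuse
(40,119,89): 40²+89² = 9521 < 14161 = 119² → obtuse
(22,10,26): 10²+22² = 584 < 676 = 26² → obtuse
(14,13,8): 8²+13² = 233 > 196 = 14² → acute
(20,14,14): 14²+14² = 392 < 400 = 20² → obtuse
5 of the 6 are obtuse.

5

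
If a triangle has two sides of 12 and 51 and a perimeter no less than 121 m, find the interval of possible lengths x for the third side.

58 ≤ x < 63 m

Triangle inequality alone gives 39 < x < 63.
The perimeter condition gives x ≥ 121 − 12 − 51 = 58.
Intersecting the two: 58 ≤ x < 63.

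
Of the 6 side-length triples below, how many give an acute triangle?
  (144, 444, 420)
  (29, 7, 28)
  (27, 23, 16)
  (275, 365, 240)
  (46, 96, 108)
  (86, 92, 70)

2

(144,444,420): 144²+420² = 197136 = 444² → right
(29,7,28): 7²+28² = 833 < 841 = 29² → obtuse
(27,23,16): 16²+23² = 785 > 729 = 27² → acute
(275,365,240): 240²+275² = 133225 = 365² → right
(46,96,108): 46²+96² = 11332 < 11664 = 108² → obtuse
(86,92,70): 70²+86² = 12296 > 8464 = 92² → acute
2 of the 6 are acute.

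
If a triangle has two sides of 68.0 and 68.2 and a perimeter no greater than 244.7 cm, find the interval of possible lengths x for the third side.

0.2 < x ≤ 108.5

Triangle inequality alone gives 0.2 < x < 136.2.
The perimeter condition gives x ≤ 244.7 − 68.0 − 68.2 = 108.5.
Intersecting the two: 0.2 < x ≤ 108.5.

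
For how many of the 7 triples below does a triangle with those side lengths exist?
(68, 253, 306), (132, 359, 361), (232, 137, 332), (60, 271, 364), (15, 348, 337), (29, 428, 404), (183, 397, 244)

6

(68,253,306): 68+253 > 306 → valid
(132,359,361): 132+359 > 361 → valid
(137,232,332): 137+232 > 332 → valid
(60,271,364): 60+271 ≤ 364 → not valid
(15,337,348): 15+337 > 348 → valid
(29,404,428): 29+404 > 428 → valid
(183,244,397): 183+244 > 397 → valid
6 of the 7 triples form a triangle.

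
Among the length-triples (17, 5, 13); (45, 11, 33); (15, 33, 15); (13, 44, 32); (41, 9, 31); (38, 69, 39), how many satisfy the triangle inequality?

(5,13,17): 5+13 > 17 → valid
(11,33,45): 11+33 ≤ 45 → not valid
(15,15,33): 15+15 ≤ 33 → not valid
(13,32,44): 13+32 > 44 → valid
(9,31,41): 9+31 ≤ 41 → not valid
(38,39,69): 38+39 > 69 → valid
3 of the 6 triples form a triangle.

3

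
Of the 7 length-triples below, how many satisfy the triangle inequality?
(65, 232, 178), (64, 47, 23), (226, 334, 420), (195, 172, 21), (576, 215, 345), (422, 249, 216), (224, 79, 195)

(65,178,232): 65+178 > 232 → valid
(23,47,64): 23+47 > 64 → valid
(226,334,420): 226+334 > 420 → valid
(21,172,195): 21+172 ≤ 195 → not valid
(215,345,576): 215+345 ≤ 576 → not valid
(216,249,422): 216+249 > 422 → valid
(79,195,224): 79+195 > 224 → valid
5 of the 7 triples form a triangle.

5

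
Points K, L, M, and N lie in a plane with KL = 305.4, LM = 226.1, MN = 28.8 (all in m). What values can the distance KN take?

50.5 ≤ KN ≤ 560.3 m

The maximum is all hops collinear in one direction: 305.4 + 226.1 + 28.8 = 560.3.
The longest hop is 305.4; the others sum to 254.9. Folding the others back against it leaves at least 305.4 − 254.9 = 50.5.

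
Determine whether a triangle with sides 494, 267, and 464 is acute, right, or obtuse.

acute

Compare the square of the longest side to the sum of squares of the other two: 267² + 464² = 286585 > 244036 = 494².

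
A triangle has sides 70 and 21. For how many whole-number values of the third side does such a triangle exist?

The third side lies in the open interval (49, 91).
Integers from 50 to 90 inclusive: 90 − 50 + 1 = 41.

41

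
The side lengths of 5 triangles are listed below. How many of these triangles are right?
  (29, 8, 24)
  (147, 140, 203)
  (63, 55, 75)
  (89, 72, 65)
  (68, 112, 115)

1

(29,8,24): 8²+24² = 640 < 841 = 29² → obtuse
(147,140,203): 140²+147² = 41209 = 203² → right
(63,55,75): 55²+63² = 6994 > 5625 = 75² → acute
(89,72,65): 65²+72² = 9409 > 7921 = 89² → acute
(68,112,115): 68²+112² = 17168 > 13225 = 115² → acute
1 of the 5 is right.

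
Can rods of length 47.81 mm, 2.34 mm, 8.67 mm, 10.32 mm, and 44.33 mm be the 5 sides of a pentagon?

A pentagon exists iff every side is shorter than the sum of the others — equivalently, the longest side is less than the sum of the rest.
Longest side 47.81 < 65.66 (sum of the remaining 4), so yes.

Yes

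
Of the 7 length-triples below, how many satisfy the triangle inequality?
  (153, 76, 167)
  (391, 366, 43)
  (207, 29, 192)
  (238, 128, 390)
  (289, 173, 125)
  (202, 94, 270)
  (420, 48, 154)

(76,153,167): 76+153 > 167 → valid
(43,366,391): 43+366 > 391 → valid
(29,192,207): 29+192 > 207 → valid
(128,238,390): 128+238 ≤ 390 → not valid
(125,173,289): 125+173 > 289 → valid
(94,202,270): 94+202 > 270 → valid
(48,154,420): 48+154 ≤ 420 → not valid
5 of the 7 triples form a triangle.

5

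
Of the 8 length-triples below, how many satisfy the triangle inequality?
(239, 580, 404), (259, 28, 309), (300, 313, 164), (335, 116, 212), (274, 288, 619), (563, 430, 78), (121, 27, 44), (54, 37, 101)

2

(239,404,580): 239+404 > 580 → valid
(28,259,309): 28+259 ≤ 309 → not valid
(164,300,313): 164+300 > 313 → valid
(116,212,335): 116+212 ≤ 335 → not valid
(274,288,619): 274+288 ≤ 619 → not valid
(78,430,563): 78+430 ≤ 563 → not valid
(27,44,121): 27+44 ≤ 121 → not valid
(37,54,101): 37+54 ≤ 101 → not valid
2 of the 8 triples form a triangle.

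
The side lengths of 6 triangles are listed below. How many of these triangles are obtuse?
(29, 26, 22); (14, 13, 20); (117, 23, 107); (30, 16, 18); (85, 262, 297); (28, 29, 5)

(29,26,22): 22²+26² = 1160 > 841 = 29² → acute
(14,13,20): 13²+14² = 365 < 400 = 20² → obtuse
(117,23,107): 23²+107² = 11978 < 13689 = 117² → obtuse
(30,16,18): 16²+18² = 580 < 900 = 30² → obtuse
(85,262,297): 85²+262² = 75869 < 88209 = 297² → obtuse
(28,29,5): 5²+28² = 809 < 841 = 29² → obtuse
5 of the 6 are obtuse.

5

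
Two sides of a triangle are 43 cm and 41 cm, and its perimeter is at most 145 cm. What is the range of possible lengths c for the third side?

2 < c ≤ 61 cm

Triangle inequality alone gives 2 < c < 84.
The perimeter condition gives c ≤ 145 − 43 − 41 = 61.
Intersecting the two: 2 < c ≤ 61.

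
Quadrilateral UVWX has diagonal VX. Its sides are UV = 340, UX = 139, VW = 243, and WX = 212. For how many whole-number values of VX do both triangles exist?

253

From triangle UVX: 201 < VX < 479.
From triangle WVX: 31 < VX < 455.
Intersection: 201 < VX < 455, so integers 202 through 454: 253 values.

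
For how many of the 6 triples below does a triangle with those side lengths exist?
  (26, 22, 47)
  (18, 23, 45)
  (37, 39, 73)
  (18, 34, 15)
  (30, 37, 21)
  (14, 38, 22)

3

(22,26,47): 22+26 > 47 → valid
(18,23,45): 18+23 ≤ 45 → not valid
(37,39,73): 37+39 > 73 → valid
(15,18,34): 15+18 ≤ 34 → not valid
(21,30,37): 21+30 > 37 → valid
(14,22,38): 14+22 ≤ 38 → not valid
3 of the 6 triples form a triangle.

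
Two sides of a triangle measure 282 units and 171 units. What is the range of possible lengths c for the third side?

By the triangle inequality, c must be less than 282 + 171 = 453 and greater than |282 − 171| = 111.

111 < c < 453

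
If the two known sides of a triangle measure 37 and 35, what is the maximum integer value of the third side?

71

The third side must be strictly less than 37 + 35 = 72.
The largest integer below 72 is 71.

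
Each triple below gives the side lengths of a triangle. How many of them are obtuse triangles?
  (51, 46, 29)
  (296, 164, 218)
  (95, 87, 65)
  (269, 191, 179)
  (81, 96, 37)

(51,46,29): 29²+46² = 2957 > 2601 = 51² → acute
(296,164,218): 164²+218² = 74420 < 87616 = 296² → obtuse
(95,87,65): 65²+87² = 11794 > 9025 = 95² → acute
(269,191,179): 179²+191² = 68522 < 72361 = 269² → obtuse
(81,96,37): 37²+81² = 7930 < 9216 = 96² → obtuse
3 of the 5 are obtuse.

3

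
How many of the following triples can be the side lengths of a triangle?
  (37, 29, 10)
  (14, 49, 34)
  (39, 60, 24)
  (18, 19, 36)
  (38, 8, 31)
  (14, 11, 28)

(10,29,37): 10+29 > 37 → valid
(14,34,49): 14+34 ≤ 49 → not valid
(24,39,60): 24+39 > 60 → valid
(18,19,36): 18+19 > 36 → valid
(8,31,38): 8+31 > 38 → valid
(11,14,28): 11+14 ≤ 28 → not valid
4 of the 6 triples form a triangle.

4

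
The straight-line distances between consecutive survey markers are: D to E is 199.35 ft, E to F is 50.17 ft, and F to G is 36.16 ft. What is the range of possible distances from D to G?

113.02 ≤ DG ≤ 285.68 ft

The maximum is all hops collinear in one direction: 199.35 + 50.17 + 36.16 = 285.68.
The longest hop is 199.35; the others sum to 86.33. Folding the others back against it leaves at least 199.35 − 86.33 = 113.02.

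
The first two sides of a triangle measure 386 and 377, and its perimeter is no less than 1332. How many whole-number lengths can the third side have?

Triangle inequality: 9 < x < 763. Perimeter ≥ 1332 gives x ≥ 1332 − 386 − 377 = 569.
So 569 ≤ x < 763; integers 569 through 762: 194 values.

194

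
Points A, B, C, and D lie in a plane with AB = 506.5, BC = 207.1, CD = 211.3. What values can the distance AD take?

88.1 ≤ AD ≤ 924.9

The maximum is all hops collinear in one direction: 506.5 + 207.1 + 211.3 = 924.9.
The longest hop is 506.5; the others sum to 418.4. Folding the others back against it leaves at least 506.5 − 418.4 = 88.1.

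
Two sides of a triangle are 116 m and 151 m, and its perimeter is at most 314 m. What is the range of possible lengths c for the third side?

35 < c ≤ 47 m

Triangle inequality alone gives 35 < c < 267.
The perimeter condition gives c ≤ 314 − 116 − 151 = 47.
Intersecting the two: 35 < c ≤ 47.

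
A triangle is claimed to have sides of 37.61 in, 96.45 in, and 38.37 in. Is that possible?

The longest side is 96.45, but the other two sum to only 75.98.
75.98 < 96.45, so the triangle inequality fails.

No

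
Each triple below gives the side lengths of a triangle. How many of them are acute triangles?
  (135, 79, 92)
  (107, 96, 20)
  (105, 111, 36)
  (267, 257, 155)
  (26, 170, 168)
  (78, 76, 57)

(135,79,92): 79²+92² = 14705 < 18225 = 135² → obtuse
(107,96,20): 20²+96² = 9616 < 11449 = 107² → obtuse
(105,111,36): 36²+105² = 12321 = 111² → right
(267,257,155): 155²+257² = 90074 > 71289 = 267² → acute
(26,170,168): 26²+168² = 28900 = 170² → right
(78,76,57): 57²+76² = 9025 > 6084 = 78² → acute
2 of the 6 are acute.

2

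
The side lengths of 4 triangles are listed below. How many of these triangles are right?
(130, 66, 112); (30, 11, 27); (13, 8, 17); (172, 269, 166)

(130,66,112): 66²+112² = 16900 = 130² → right
(30,11,27): 11²+27² = 850 < 900 = 30² → obtuse
(13,8,17): 8²+13² = 233 < 289 = 17² → obtuse
(172,269,166): 166²+172² = 57140 < 72361 = 269² → obtuse
1 of the 4 is right.

1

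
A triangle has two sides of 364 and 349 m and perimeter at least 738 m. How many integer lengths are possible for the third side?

688

Triangle inequality: 15 < x < 713. Perimeter ≥ 738 gives x ≥ 738 − 364 − 349 = 25.
So 25 ≤ x < 713; integers 25 through 712: 688 values.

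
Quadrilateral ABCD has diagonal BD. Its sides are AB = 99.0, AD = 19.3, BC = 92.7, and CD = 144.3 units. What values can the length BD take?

79.7 < BD < 118.3

From triangle ABD: |99.0 − 19.3| < BD < 99.0 + 19.3, i.e. 79.7 < BD < 118.3.
From triangle CBD: 51.6 < BD < 237.0.
Both must hold, so BD lies in the intersection.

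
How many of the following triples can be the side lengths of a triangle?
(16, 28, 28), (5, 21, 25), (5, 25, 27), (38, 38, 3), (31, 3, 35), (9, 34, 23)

4

(16,28,28): 16+28 > 28 → valid
(5,21,25): 5+21 > 25 → valid
(5,25,27): 5+25 > 27 → valid
(3,38,38): 3+38 > 38 → valid
(3,31,35): 3+31 ≤ 35 → not valid
(9,23,34): 9+23 ≤ 34 → not valid
4 of the 6 triples form a triangle.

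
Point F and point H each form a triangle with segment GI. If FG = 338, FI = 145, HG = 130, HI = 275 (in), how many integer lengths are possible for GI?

211

From triangle FGI: 193 < GI < 483.
From triangle HGI: 145 < GI < 405.
Intersection: 193 < GI < 405, so integers 194 through 404: 211 values.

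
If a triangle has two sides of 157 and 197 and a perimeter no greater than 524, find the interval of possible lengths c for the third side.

40 < c ≤ 170

Triangle inequality alone gives 40 < c < 354.
The perimeter condition gives c ≤ 524 − 157 − 197 = 170.
Intersecting the two: 40 < c ≤ 170.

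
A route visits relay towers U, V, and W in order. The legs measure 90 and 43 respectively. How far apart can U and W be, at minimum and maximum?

47 ≤ UW ≤ 133

By the triangle inequality, |90 − 43| ≤ UW ≤ 90 + 43.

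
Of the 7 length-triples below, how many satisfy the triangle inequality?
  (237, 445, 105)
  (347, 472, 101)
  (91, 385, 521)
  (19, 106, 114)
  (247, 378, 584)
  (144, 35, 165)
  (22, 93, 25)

(105,237,445): 105+237 ≤ 445 → not valid
(101,347,472): 101+347 ≤ 472 → not valid
(91,385,521): 91+385 ≤ 521 → not valid
(19,106,114): 19+106 > 114 → valid
(247,378,584): 247+378 > 584 → valid
(35,144,165): 35+144 > 165 → valid
(22,25,93): 22+25 ≤ 93 → not valid
3 of the 7 triples form a triangle.

3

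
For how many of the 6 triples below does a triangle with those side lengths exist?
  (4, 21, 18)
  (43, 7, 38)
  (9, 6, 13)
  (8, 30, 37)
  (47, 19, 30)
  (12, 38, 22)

5

(4,18,21): 4+18 > 21 → valid
(7,38,43): 7+38 > 43 → valid
(6,9,13): 6+9 > 13 → valid
(8,30,37): 8+30 > 37 → valid
(19,30,47): 19+30 > 47 → valid
(12,22,38): 12+22 ≤ 38 → not valid
5 of the 6 triples form a triangle.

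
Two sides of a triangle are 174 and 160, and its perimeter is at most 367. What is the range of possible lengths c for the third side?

14 < c ≤ 33

Triangle inequality alone gives 14 < c < 334.
The perimeter condition gives c ≤ 367 − 174 − 160 = 33.
Intersecting the two: 14 < c ≤ 33.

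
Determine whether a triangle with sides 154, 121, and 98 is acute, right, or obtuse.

acute

Compare the square of the longest side to the sum of squares of the other two: 98² + 121² = 24245 > 23716 = 154².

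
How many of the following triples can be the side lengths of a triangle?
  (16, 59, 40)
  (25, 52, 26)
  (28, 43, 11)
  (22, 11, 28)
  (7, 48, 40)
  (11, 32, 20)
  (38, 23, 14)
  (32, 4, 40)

(16,40,59): 16+40 ≤ 59 → not valid
(25,26,52): 25+26 ≤ 52 → not valid
(11,28,43): 11+28 ≤ 43 → not valid
(11,22,28): 11+22 > 28 → valid
(7,40,48): 7+40 ≤ 48 → not valid
(11,20,32): 11+20 ≤ 32 → not valid
(14,23,38): 14+23 ≤ 38 → not valid
(4,32,40): 4+32 ≤ 40 → not valid
1 of the 8 triples forms a triangle.

1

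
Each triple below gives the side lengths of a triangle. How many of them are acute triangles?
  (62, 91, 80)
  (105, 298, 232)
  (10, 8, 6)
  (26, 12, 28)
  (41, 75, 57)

2

(62,91,80): 62²+80² = 10244 > 8281 = 91² → acute
(105,298,232): 105²+232² = 64849 < 88804 = 298² → obtuse
(10,8,6): 6²+8² = 100 = 10² → right
(26,12,28): 12²+26² = 820 > 784 = 28² → acute
(41,75,57): 41²+57² = 4930 < 5625 = 75² → obtuse
2 of the 5 are acute.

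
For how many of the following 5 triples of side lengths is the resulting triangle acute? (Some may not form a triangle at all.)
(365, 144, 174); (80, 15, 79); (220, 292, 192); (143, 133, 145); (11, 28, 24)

(365,144,174): 144+174 ≤ 365, not a triangle
(80,15,79): 15²+79² = 6466 > 6400 = 80² → acute
(220,292,192): 192²+220² = 85264 = 292² → right
(143,133,145): 133²+143² = 38138 > 21025 = 145² → acute
(11,28,24): 11²+24² = 697 < 784 = 28² → obtuse
2 of the 5 are acute.

2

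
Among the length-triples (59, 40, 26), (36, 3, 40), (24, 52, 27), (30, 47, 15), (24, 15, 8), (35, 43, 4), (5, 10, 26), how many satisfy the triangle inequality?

1

(26,40,59): 26+40 > 59 → valid
(3,36,40): 3+36 ≤ 40 → not valid
(24,27,52): 24+27 ≤ 52 → not valid
(15,30,47): 15+30 ≤ 47 → not valid
(8,15,24): 8+15 ≤ 24 → not valid
(4,35,43): 4+35 ≤ 43 → not valid
(5,10,26): 5+10 ≤ 26 → not valid
1 of the 7 triples forms a triangle.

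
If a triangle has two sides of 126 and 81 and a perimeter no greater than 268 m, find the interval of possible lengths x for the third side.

Triangle inequality alone gives 45 < x < 207.
The perimeter condition gives x ≤ 268 − 126 − 81 = 61.
Intersecting the two: 45 < x ≤ 61.

45 < x ≤ 61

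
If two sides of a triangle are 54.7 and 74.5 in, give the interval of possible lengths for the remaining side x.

19.8 < x < 129.2 (in)

By the triangle inequality, x must be less than 54.7 + 74.5 = 129.2 and greater than |54.7 − 74.5| = 19.8.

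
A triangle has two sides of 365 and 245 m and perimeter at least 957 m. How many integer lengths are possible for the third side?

Triangle inequality: 120 < x < 610. Perimeter ≥ 957 gives x ≥ 957 − 365 − 245 = 347.
So 347 ≤ x < 610; integers 347 through 609: 263 values.

263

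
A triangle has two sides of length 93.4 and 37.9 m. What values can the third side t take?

By the triangle inequality, t must be less than 93.4 + 37.9 = 131.3 and greater than |93.4 − 37.9| = 55.5.

55.5 < t < 131.3 (m)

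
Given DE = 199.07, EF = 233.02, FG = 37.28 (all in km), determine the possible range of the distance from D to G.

The maximum is all hops collinear in one direction: 199.07 + 233.02 + 37.28 = 469.37.
The longest hop is 233.02; the others sum to 236.35. Since 233.02 ≤ 236.35, the path can fold back on itself completely, so the minimum distance is 0.

0 ≤ DG ≤ 469.37 km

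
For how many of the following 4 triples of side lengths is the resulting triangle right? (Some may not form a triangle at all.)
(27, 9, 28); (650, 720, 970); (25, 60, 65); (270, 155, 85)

2

(27,9,28): 9²+27² = 810 > 784 = 28² → acute
(650,720,970): 650²+720² = 940900 = 970² → right
(25,60,65): 25²+60² = 4225 = 65² → right
(270,155,85): 85+155 ≤ 270, not a triangle
2 of the 4 are right.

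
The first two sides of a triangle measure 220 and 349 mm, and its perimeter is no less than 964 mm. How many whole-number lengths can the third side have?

Triangle inequality: 129 < x < 569. Perimeter ≥ 964 gives x ≥ 964 − 220 − 349 = 395.
So 395 ≤ x < 569; integers 395 through 568: 174 values.

174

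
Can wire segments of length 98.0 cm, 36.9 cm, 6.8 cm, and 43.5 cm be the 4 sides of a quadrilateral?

No

For a quadrilateral, each side must be shorter than the sum of the others.
Here the longest side is 98.0, but the remaining 3 sides sum to only 87.2.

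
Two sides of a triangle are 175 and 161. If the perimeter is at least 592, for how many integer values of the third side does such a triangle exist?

Triangle inequality: 14 < x < 336. Perimeter ≥ 592 gives x ≥ 592 − 175 − 161 = 256.
So 256 ≤ x < 336; integers 256 through 335: 80 values.

80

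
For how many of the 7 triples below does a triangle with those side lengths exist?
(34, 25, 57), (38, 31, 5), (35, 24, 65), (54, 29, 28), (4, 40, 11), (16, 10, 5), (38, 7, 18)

2

(25,34,57): 25+34 > 57 → valid
(5,31,38): 5+31 ≤ 38 → not valid
(24,35,65): 24+35 ≤ 65 → not valid
(28,29,54): 28+29 > 54 → valid
(4,11,40): 4+11 ≤ 40 → not valid
(5,10,16): 5+10 ≤ 16 → not valid
(7,18,38): 7+18 ≤ 38 → not valid
2 of the 7 triples form a triangle.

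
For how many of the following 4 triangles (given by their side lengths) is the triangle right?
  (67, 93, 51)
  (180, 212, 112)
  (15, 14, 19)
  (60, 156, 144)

(67,93,51): 51²+67² = 7090 < 8649 = 93² → obtuse
(180,212,112): 112²+180² = 44944 = 212² → right
(15,14,19): 14²+15² = 421 > 361 = 19² → acute
(60,156,144): 60²+144² = 24336 = 156² → right
2 of the 4 are right.

2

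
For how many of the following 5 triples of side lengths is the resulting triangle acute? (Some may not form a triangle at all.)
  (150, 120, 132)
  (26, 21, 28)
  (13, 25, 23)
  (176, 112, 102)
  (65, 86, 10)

(150,120,132): 120²+132² = 31824 > 22500 = 150² → acute
(26,21,28): 21²+26² = 1117 > 784 = 28² → acute
(13,25,23): 13²+23² = 698 > 625 = 25² → acute
(176,112,102): 102²+112² = 22948 < 30976 = 176² → obtuse
(65,86,10): 10+65 ≤ 86, not a triangle
3 of the 5 are acute.

3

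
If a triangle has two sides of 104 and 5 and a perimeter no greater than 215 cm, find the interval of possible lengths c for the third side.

99 < c ≤ 106 cm

Triangle inequality alone gives 99 < c < 109.
The perimeter condition gives c ≤ 215 − 104 − 5 = 106.
Intersecting the two: 99 < c ≤ 106.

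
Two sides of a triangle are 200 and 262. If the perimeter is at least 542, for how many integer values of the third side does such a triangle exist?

382

Triangle inequality: 62 < x < 462. Perimeter ≥ 542 gives x ≥ 542 − 200 − 262 = 80.
So 80 ≤ x < 462; integers 80 through 461: 382 values.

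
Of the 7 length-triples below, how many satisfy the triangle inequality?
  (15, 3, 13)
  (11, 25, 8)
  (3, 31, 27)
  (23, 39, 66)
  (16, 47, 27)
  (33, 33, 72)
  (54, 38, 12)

(3,13,15): 3+13 > 15 → valid
(8,11,25): 8+11 ≤ 25 → not valid
(3,27,31): 3+27 ≤ 31 → not valid
(23,39,66): 23+39 ≤ 66 → not valid
(16,27,47): 16+27 ≤ 47 → not valid
(33,33,72): 33+33 ≤ 72 → not valid
(12,38,54): 12+38 ≤ 54 → not valid
1 of the 7 triples forms a triangle.

1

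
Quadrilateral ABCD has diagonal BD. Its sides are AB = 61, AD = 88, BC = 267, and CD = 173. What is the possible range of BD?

From triangle ABD: |61 − 88| < BD < 61 + 88, i.e. 27 < BD < 149.
From triangle CBD: 94 < BD < 440.
Both must hold, so BD lies in the intersection.

94 < BD < 149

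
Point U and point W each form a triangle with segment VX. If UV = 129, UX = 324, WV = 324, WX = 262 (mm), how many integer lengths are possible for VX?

257

From triangle UVX: 195 < VX < 453.
From triangle WVX: 62 < VX < 586.
Intersection: 195 < VX < 453, so integers 196 through 452: 257 values.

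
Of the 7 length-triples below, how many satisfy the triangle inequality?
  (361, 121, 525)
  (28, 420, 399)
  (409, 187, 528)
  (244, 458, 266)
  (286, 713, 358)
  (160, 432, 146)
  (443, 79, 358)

3

(121,361,525): 121+361 ≤ 525 → not valid
(28,399,420): 28+399 > 420 → valid
(187,409,528): 187+409 > 528 → valid
(244,266,458): 244+266 > 458 → valid
(286,358,713): 286+358 ≤ 713 → not valid
(146,160,432): 146+160 ≤ 432 → not valid
(79,358,443): 79+358 ≤ 443 → not valid
3 of the 7 triples form a triangle.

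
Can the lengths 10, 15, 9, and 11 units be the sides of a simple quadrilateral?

A quadrilateral exists iff every side is shorter than the sum of the others — equivalently, the longest side is less than the sum of the rest.
Longest side 15 < 30 (sum of the remaining 3), so yes.

Yes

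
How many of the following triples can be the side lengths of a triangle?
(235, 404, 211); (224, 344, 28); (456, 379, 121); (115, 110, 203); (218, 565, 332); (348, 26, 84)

(211,235,404): 211+235 > 404 → valid
(28,224,344): 28+224 ≤ 344 → not valid
(121,379,456): 121+379 > 456 → valid
(110,115,203): 110+115 > 203 → valid
(218,332,565): 218+332 ≤ 565 → not valid
(26,84,348): 26+84 ≤ 348 → not valid
3 of the 6 triples form a triangle.

3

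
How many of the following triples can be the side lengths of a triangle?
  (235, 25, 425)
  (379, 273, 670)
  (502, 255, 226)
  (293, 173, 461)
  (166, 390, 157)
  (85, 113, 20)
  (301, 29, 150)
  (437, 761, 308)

(25,235,425): 25+235 ≤ 425 → not valid
(273,379,670): 273+379 ≤ 670 → not valid
(226,255,502): 226+255 ≤ 502 → not valid
(173,293,461): 173+293 > 461 → valid
(157,166,390): 157+166 ≤ 390 → not valid
(20,85,113): 20+85 ≤ 113 → not valid
(29,150,301): 29+150 ≤ 301 → not valid
(308,437,761): 308+437 ≤ 761 → not valid
1 of the 8 triples forms a triangle.

1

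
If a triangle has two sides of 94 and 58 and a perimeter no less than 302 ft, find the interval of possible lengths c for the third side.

Triangle inequality alone gives 36 < c < 152.
The perimeter condition gives c ≥ 302 − 94 − 58 = 150.
Intersecting the two: 150 ≤ c < 152.

150 ≤ c < 152 ft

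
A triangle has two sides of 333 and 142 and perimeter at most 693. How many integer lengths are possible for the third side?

Triangle inequality: 191 < x < 475. Perimeter ≤ 693 gives x ≤ 693 − 333 − 142 = 218.
So 191 < x ≤ 218; integers 192 through 218: 27 values.

27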